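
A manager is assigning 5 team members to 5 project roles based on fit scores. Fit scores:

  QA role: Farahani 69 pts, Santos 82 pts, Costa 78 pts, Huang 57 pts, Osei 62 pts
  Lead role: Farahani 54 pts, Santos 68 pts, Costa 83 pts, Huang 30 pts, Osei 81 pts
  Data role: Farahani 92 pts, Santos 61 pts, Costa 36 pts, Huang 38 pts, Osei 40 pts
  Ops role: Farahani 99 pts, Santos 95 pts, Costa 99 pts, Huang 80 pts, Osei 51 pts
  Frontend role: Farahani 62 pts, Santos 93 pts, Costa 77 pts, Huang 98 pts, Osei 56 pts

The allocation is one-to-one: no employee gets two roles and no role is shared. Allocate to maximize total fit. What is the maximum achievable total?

Optimal: Farahani→Data role (92 pts), Santos→QA role (82 pts), Costa→Ops role (99 pts), Huang→Frontend role (98 pts), Osei→Lead role (81 pts) — total 92+82+99+98+81 = 452 pts.

Max total: 452 pts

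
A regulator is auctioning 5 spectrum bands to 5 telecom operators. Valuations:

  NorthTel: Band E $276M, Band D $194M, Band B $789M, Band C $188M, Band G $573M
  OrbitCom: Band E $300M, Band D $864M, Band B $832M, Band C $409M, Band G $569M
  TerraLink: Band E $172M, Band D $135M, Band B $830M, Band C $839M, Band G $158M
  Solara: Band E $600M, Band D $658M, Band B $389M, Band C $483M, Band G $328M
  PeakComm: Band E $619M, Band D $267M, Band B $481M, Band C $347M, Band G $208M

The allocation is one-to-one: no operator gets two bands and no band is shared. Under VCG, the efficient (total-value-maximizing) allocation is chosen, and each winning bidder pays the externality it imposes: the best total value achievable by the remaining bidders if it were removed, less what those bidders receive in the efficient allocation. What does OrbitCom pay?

Efficient allocation: NorthTel→Band G ($573M), OrbitCom→Band B ($832M), TerraLink→Band C ($839M), Solara→Band D ($658M), PeakComm→Band E ($619M); total welfare W = $3521M.
OrbitCom receives Band B at value $832M, so the others get W − 832 = $2689M.
Without OrbitCom: best allocation of the remaining 4 bidders over all 5 bands is NorthTel→Band B ($789M), TerraLink→Band C ($839M), Solara→Band D ($658M), PeakComm→Band E ($619M), total $2905M.
VCG payment = (others' best without OrbitCom) − (others' welfare with OrbitCom) = 2905 − 2689 = $216M.

OrbitCom pays $216M.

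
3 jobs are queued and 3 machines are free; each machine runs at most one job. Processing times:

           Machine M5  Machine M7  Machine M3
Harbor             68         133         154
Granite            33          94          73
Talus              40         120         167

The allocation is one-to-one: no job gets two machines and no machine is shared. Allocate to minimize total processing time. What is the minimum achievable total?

Minimum total: 246 min

Optimal: Harbor→Machine M7 (133 min), Granite→Machine M3 (73 min), Talus→Machine M5 (40 min) — total 133+73+40 = 246 min.
Row-greedy (each job in turn takes its cheapest remaining machine) gives 261 min, worse by 15.
Next-best assignment: Harbor→Machine M5, Granite→Machine M3, Talus→Machine M7 = 261 min.
Swapping Harbor↔Talus (Harbor→Machine M5 68 min, Talus→Machine M7 120 min) adds 15.
Every other assignment is strictly worse.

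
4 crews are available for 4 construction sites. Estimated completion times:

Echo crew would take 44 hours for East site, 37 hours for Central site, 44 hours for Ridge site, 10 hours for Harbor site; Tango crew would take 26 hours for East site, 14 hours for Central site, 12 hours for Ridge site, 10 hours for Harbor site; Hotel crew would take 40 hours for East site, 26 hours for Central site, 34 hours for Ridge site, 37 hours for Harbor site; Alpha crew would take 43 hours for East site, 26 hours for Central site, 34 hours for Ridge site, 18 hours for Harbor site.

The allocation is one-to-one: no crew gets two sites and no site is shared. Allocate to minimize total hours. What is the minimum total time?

Minimum total: 88 hours

This is the linear assignment problem.
Optimal: Echo crew→Harbor site (10 hours), Tango crew→Ridge site (12 hours), Hotel crew→East site (40 hours), Alpha crew→Central site (26 hours) — total 10+12+40+26 = 88 hours.
Swapping Echo crew↔Tango crew (Echo crew→Ridge site 44 hours, Tango crew→Harbor site 10 hours) adds 32.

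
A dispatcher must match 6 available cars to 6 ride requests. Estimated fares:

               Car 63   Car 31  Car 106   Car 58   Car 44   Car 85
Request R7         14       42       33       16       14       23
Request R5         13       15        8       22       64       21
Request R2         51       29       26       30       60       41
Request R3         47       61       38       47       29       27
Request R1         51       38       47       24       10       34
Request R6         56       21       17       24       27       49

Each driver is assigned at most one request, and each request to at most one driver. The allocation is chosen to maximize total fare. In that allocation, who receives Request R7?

Car 31 receives Request R7.

Optimal: Car 63→Request R2 ($51), Car 31→Request R7 ($42), Car 106→Request R1 ($47), Car 58→Request R3 ($47), Car 44→Request R5 ($64), Car 85→Request R6 ($49) — total 51+42+47+47+64+49 = $300.
Row-greedy (each driver in turn takes its best remaining request) gives $281, worse by 19.
Next-best assignment: Car 63→Request R6, Car 31→Request R7, Car 106→Request R1, Car 58→Request R3, Car 44→Request R5, Car 85→Request R2 = $297.
Swapping Car 44↔Car 85 (Car 44→Request R6 $27, Car 85→Request R5 $21) loses 65.
Car 31's own top request is Request R3 ($61), but forcing Car 31→Request R3 and reassigning the rest optimally gives only $288 — worse by 12.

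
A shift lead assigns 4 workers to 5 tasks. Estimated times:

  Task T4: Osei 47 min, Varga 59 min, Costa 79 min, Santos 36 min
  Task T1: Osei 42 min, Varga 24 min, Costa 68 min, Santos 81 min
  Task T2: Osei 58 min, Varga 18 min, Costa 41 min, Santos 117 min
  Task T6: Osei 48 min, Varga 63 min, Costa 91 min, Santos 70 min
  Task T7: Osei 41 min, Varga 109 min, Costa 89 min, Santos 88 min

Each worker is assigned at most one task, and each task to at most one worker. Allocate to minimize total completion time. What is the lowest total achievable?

Minimum total: 142 min

Optimal: Osei→Task T7 (41 min), Varga→Task T1 (24 min), Costa→Task T2 (41 min), Santos→Task T4 (36 min) — total 41+24+41+36 = 142 min.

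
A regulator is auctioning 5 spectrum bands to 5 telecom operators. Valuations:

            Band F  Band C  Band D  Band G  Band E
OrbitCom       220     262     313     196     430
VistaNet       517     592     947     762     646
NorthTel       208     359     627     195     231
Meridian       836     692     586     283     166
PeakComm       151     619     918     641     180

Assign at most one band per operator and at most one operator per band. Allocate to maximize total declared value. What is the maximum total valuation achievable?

Optimal: OrbitCom→Band E ($430M), VistaNet→Band G ($762M), NorthTel→Band C ($359M), Meridian→Band F ($836M), PeakComm→Band D ($918M) — total 430+762+359+836+918 = $3305M.
No other one-to-one assignment exceeds $3305M.

Maximum total: $3305M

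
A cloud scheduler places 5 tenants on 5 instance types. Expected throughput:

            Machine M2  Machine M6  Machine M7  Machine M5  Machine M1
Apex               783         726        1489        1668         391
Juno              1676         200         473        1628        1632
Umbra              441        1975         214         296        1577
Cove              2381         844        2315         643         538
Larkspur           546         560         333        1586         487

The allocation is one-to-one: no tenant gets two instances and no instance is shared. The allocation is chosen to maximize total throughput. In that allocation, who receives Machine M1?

Optimal: Apex→Machine M7 (1489 ops/s), Juno→Machine M1 (1632 ops/s), Umbra→Machine M6 (1975 ops/s), Cove→Machine M2 (2381 ops/s), Larkspur→Machine M5 (1586 ops/s) — total 1489+1632+1975+2381+1586 = 9063 ops/s.
Row-greedy (each tenant in turn takes its best remaining instance) gives 8121 ops/s, worse by 942.
Juno's own top instance is Machine M2 (1676 ops/s), but forcing Juno→Machine M2 and reassigning the rest optimally gives only 8121 ops/s — worse by 942.

Juno receives Machine M1.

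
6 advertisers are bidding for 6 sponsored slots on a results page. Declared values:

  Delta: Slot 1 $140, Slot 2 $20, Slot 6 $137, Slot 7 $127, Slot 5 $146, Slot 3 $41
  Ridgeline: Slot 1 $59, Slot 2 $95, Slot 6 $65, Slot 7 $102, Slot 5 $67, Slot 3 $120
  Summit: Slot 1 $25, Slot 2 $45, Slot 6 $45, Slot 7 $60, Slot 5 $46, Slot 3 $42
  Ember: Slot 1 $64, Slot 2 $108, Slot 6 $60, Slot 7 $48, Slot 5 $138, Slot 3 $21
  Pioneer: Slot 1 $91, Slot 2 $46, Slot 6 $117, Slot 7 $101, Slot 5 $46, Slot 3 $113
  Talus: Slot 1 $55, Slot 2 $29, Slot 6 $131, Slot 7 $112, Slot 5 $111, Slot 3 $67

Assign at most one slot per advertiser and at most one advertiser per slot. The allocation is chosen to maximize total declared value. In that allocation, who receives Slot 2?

Ridgeline receives Slot 2.

Optimal: Delta→Slot 1 ($140), Ridgeline→Slot 2 ($95), Summit→Slot 7 ($60), Ember→Slot 5 ($138), Pioneer→Slot 3 ($113), Talus→Slot 6 ($131) — total 140+95+60+138+113+131 = $677.
Column-greedy (each slot in turn goes to its best remaining advertiser) gives $640, worse by 37.
Next-best assignment: Delta→Slot 1, Ridgeline→Slot 3, Summit→Slot 2, Ember→Slot 5, Pioneer→Slot 7, Talus→Slot 6 = $675.
Swapping Ridgeline↔Pioneer (Ridgeline→Slot 3 $120, Pioneer→Slot 2 $46) loses 42.
Ridgeline's own top slot is Slot 3 ($120), but forcing Ridgeline→Slot 3 and reassigning the rest optimally gives only $675 — worse by 2.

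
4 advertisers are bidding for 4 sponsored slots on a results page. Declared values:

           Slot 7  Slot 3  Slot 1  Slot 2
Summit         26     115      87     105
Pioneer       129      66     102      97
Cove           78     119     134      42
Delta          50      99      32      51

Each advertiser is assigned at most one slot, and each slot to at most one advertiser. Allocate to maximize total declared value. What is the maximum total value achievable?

Maximum total: $467

Optimal: Summit→Slot 2 ($105), Pioneer→Slot 7 ($129), Cove→Slot 1 ($134), Delta→Slot 3 ($99) — total 105+129+134+99 = $467.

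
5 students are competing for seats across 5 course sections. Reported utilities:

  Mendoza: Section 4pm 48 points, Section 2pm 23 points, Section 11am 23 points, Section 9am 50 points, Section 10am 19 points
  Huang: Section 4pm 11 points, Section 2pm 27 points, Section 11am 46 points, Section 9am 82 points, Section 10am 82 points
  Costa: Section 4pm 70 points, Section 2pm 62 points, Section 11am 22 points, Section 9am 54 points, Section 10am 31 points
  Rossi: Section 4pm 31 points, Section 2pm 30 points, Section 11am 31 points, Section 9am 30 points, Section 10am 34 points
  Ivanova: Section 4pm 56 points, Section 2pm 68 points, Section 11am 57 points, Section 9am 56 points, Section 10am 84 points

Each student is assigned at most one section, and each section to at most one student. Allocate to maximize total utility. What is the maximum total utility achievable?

Maximum total: 307 points

This is a one-to-one assignment (maximum-weight bipartite matching).
Optimal: Mendoza→Section 4pm (48 points), Huang→Section 9am (82 points), Costa→Section 2pm (62 points), Rossi→Section 11am (31 points), Ivanova→Section 10am (84 points) — total 48+82+62+31+84 = 307 points.
Swapping Costa↔Rossi (Costa→Section 11am 22 points, Rossi→Section 2pm 30 points) loses 41.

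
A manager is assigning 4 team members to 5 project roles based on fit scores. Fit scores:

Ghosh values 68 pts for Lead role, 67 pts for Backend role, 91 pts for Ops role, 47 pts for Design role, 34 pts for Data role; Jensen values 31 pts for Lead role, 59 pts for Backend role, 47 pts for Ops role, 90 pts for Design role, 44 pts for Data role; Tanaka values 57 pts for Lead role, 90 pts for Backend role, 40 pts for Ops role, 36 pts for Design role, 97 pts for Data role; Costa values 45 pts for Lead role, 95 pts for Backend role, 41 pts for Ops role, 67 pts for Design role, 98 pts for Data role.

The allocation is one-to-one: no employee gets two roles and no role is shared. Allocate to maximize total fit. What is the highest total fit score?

Optimal: Ghosh→Ops role (91 pts), Jensen→Design role (90 pts), Tanaka→Data role (97 pts), Costa→Backend role (95 pts) — total 91+90+97+95 = 373 pts.
Column-greedy (each role in turn goes to its best remaining employee) gives 246 pts, worse by 127.
Swapping Costa↔Jensen (Costa→Design role 67 pts, Jensen→Backend role 59 pts) loses 59.

Max total: 373 pts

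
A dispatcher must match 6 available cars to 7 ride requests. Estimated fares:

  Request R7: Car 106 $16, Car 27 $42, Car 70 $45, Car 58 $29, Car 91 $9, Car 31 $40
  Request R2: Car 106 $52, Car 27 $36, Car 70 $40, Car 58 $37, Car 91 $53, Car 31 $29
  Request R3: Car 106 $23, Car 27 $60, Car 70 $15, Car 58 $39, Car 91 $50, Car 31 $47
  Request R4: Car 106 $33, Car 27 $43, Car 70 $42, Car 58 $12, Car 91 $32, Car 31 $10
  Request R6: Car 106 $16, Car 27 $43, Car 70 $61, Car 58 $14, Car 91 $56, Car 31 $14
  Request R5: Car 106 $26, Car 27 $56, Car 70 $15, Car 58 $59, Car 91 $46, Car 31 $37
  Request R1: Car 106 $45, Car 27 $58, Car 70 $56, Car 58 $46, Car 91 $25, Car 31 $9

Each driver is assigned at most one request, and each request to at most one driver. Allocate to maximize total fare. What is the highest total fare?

Maximum total: $323

Optimal: Car 106→Request R2 ($52), Car 27→Request R3 ($60), Car 70→Request R1 ($56), Car 58→Request R5 ($59), Car 91→Request R6 ($56), Car 31→Request R7 ($40) — total 52+60+56+59+56+40 = $323.
Column-greedy (each request in turn goes to its best remaining driver) gives $242, worse by 81.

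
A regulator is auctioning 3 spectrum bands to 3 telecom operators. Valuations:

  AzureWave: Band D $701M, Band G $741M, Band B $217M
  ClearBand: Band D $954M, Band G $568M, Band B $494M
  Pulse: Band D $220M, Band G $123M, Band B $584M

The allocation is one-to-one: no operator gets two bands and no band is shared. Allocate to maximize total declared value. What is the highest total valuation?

Max total: $2279M

Treat this as an assignment problem: match each operator to one band.
Optimal: AzureWave→Band G ($741M), ClearBand→Band D ($954M), Pulse→Band B ($584M) — total 741+954+584 = $2279M.
Next-best assignment: AzureWave→Band D, ClearBand→Band G, Pulse→Band B = $1853M.
Swapping ClearBand↔Pulse (ClearBand→Band B $494M, Pulse→Band D $220M) loses 824.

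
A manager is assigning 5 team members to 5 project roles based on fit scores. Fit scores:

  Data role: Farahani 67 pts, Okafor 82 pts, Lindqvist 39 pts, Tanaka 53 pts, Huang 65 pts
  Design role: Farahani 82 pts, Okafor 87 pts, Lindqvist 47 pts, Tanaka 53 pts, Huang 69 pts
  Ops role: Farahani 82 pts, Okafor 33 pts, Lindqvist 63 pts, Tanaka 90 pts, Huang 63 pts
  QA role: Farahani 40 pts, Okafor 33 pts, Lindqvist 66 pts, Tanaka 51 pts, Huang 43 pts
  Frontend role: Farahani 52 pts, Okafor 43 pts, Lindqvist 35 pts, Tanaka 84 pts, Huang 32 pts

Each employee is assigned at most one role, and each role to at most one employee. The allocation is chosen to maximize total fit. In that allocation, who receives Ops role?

Farahani receives Ops role.

Optimal: Farahani→Ops role (82 pts), Okafor→Design role (87 pts), Lindqvist→QA role (66 pts), Tanaka→Frontend role (84 pts), Huang→Data role (65 pts) — total 82+87+66+84+65 = 384 pts.
Column-greedy (each role in turn goes to its best remaining employee) gives 352 pts, worse by 32.
Farahani's own top role is Design role (82 pts), but forcing Farahani→Design role and reassigning the rest optimally gives only 377 pts — worse by 7.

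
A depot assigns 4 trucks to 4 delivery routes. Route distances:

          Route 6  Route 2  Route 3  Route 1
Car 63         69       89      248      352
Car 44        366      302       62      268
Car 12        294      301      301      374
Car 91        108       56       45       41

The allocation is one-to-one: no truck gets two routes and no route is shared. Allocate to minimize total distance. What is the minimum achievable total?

Minimum total: 473 km

Optimal: Car 63→Route 6 (69 km), Car 44→Route 3 (62 km), Car 12→Route 2 (301 km), Car 91→Route 1 (41 km) — total 69+62+301+41 = 473 km.
Column-greedy (each route in turn goes to its cheapest remaining truck) gives 561 km, worse by 88.
Next-best assignment: Car 63→Route 2, Car 44→Route 3, Car 12→Route 6, Car 91→Route 1 = 486 km.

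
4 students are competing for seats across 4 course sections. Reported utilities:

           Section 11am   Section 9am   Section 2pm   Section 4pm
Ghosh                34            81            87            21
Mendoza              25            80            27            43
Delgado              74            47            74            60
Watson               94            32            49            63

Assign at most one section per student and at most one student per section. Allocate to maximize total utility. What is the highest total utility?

Optimal: Ghosh→Section 2pm (87 points), Mendoza→Section 9am (80 points), Delgado→Section 4pm (60 points), Watson→Section 11am (94 points) — total 87+80+60+94 = 321 points.
Row-greedy (each student in turn takes its best remaining section) gives 304 points, worse by 17.
Next-best assignment: Ghosh→Section 2pm, Mendoza→Section 9am, Delgado→Section 11am, Watson→Section 4pm = 304 points.

Max total: 321 points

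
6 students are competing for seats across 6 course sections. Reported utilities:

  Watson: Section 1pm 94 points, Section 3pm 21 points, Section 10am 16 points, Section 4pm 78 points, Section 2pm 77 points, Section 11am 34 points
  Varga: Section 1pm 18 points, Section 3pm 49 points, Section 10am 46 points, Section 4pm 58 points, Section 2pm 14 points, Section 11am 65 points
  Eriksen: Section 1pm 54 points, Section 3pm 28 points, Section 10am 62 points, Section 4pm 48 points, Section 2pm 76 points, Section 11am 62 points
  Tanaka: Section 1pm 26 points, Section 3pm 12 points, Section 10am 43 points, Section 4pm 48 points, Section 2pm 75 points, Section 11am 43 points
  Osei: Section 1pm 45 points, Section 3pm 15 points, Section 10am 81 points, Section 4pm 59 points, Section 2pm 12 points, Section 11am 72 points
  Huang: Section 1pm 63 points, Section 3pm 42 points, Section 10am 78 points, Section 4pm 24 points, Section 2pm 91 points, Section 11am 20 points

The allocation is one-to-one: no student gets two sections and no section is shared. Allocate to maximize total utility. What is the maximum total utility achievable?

Optimal: Watson→Section 1pm (94 points), Varga→Section 3pm (49 points), Eriksen→Section 11am (62 points), Tanaka→Section 4pm (48 points), Osei→Section 10am (81 points), Huang→Section 2pm (91 points) — total 94+49+62+48+81+91 = 425 points.
Row-greedy (each student in turn takes its best remaining section) gives 406 points, worse by 19.

Maximum total: 425 points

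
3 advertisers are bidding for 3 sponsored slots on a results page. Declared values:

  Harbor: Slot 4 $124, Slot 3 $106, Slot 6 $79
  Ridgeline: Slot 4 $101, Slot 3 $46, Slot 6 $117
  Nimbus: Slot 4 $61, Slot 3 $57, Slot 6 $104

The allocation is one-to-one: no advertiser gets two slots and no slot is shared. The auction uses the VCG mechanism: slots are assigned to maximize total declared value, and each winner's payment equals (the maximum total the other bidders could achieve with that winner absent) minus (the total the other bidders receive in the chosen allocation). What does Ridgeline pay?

Ridgeline pays $18.

Efficient allocation: Harbor→Slot 3 ($106), Ridgeline→Slot 4 ($101), Nimbus→Slot 6 ($104); total welfare W = $311.
Ridgeline receives Slot 4 at value $101, so the others get W − 101 = $210.
Without Ridgeline: best allocation of the remaining 2 bidders over all 3 slots is Harbor→Slot 4 ($124), Nimbus→Slot 6 ($104), total $228.
VCG payment = (others' best without Ridgeline) − (others' welfare with Ridgeline) = 228 − 210 = $18.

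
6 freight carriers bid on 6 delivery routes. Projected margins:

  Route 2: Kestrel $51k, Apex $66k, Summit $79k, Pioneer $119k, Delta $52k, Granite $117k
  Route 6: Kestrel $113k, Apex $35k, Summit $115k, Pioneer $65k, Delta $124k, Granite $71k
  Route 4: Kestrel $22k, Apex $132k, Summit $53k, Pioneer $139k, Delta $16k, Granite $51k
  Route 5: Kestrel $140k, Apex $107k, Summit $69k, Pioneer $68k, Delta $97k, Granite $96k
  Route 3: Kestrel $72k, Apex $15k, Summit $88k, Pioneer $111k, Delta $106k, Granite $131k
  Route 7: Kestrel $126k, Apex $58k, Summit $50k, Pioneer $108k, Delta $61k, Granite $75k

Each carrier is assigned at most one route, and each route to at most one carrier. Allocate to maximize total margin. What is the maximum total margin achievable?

Optimal: Kestrel→Route 7 ($126k), Apex→Route 4 ($132k), Summit→Route 6 ($115k), Pioneer→Route 2 ($119k), Delta→Route 5 ($97k), Granite→Route 3 ($131k) — total 126+132+115+119+97+131 = $720k.
Max-entry greedy (repeatedly take the single best remaining cell) gives $671k, worse by 49.
Next-best assignment: Kestrel→Route 5, Apex→Route 4, Summit→Route 6, Pioneer→Route 7, Delta→Route 3, Granite→Route 2 = $718k.
Every other assignment is strictly worse.

Max total: $720k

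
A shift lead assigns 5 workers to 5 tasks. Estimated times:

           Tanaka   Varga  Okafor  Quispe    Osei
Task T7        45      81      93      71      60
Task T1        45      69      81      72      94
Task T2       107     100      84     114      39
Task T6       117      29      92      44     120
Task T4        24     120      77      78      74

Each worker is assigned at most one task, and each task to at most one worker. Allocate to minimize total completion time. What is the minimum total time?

Min total: 244 min

Optimal: Tanaka→Task T4 (24 min), Varga→Task T6 (29 min), Okafor→Task T1 (81 min), Quispe→Task T7 (71 min), Osei→Task T2 (39 min) — total 24+29+81+71+39 = 244 min.
Swapping Okafor↔Tanaka (Okafor→Task T4 77 min, Tanaka→Task T1 45 min) adds 17.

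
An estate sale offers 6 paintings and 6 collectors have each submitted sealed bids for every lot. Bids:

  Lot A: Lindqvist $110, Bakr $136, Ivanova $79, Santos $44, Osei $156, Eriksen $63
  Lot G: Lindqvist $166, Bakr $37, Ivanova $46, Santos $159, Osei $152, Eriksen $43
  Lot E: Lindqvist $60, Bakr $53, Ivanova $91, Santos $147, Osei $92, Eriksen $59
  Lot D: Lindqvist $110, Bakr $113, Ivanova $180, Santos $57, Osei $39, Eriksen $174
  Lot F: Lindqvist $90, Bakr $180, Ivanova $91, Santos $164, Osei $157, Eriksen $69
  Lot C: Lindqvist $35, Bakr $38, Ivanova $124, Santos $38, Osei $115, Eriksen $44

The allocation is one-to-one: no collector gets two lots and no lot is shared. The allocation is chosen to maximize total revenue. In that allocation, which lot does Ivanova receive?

Ivanova receives Lot C.

Optimal: Lindqvist→Lot G ($166), Bakr→Lot F ($180), Ivanova→Lot C ($124), Santos→Lot E ($147), Osei→Lot A ($156), Eriksen→Lot D ($174) — total 166+180+124+147+156+174 = $947.
Swapping Santos↔Bakr (Santos→Lot F $164, Bakr→Lot E $53) loses 110.
Checked against all permutations: $947 is optimal.
Ivanova's own top lot is Lot D ($180), but forcing Ivanova→Lot D and reassigning the rest optimally gives only $873 — worse by 74.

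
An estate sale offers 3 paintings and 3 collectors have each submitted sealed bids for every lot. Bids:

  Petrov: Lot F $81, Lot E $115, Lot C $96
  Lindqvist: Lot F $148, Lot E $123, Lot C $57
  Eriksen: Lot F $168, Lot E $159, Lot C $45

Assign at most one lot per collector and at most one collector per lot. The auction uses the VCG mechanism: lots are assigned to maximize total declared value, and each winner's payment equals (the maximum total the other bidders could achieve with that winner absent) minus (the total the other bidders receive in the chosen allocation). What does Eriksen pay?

Eriksen pays $19.

Efficient allocation: Petrov→Lot C ($96), Lindqvist→Lot F ($148), Eriksen→Lot E ($159); total welfare W = $403.
Eriksen receives Lot E at value $159, so the others get W − 159 = $244.
Without Eriksen: best allocation of the remaining 2 bidders over all 3 lots is Petrov→Lot E ($115), Lindqvist→Lot F ($148), total $263.
VCG payment = (others' best without Eriksen) − (others' welfare with Eriksen) = 263 − 244 = $19.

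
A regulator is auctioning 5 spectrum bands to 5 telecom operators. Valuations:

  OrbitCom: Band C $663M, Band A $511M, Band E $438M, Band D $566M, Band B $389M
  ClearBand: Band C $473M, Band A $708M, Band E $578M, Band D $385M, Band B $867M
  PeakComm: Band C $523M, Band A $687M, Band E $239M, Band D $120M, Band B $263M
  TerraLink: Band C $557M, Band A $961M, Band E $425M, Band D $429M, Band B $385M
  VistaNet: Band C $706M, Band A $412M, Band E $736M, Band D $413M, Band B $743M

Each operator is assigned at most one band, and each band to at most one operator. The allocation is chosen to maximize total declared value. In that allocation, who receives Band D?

This is a one-to-one assignment (maximum-weight bipartite matching).
Optimal: OrbitCom→Band D ($566M), ClearBand→Band B ($867M), PeakComm→Band C ($523M), TerraLink→Band A ($961M), VistaNet→Band E ($736M) — total 566+867+523+961+736 = $3653M.
Max-entry greedy (repeatedly take the single best remaining cell) gives $3347M, worse by 306.
Next-best assignment: OrbitCom→Band D, ClearBand→Band B, PeakComm→Band A, TerraLink→Band C, VistaNet→Band E = $3413M.
Swapping PeakComm↔OrbitCom (PeakComm→Band D $120M, OrbitCom→Band C $663M) loses 306.
OrbitCom's own top band is Band C ($663M), but forcing OrbitCom→Band C and reassigning the rest optimally gives only $3382M — worse by 271.

OrbitCom receives Band D.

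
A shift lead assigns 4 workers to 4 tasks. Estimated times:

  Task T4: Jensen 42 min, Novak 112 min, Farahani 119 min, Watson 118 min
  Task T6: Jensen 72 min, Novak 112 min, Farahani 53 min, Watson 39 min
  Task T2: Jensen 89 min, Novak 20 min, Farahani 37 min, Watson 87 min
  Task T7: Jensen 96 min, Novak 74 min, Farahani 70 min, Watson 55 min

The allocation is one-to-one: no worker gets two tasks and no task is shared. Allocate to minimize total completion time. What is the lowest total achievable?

Min total: 170 min

Optimal: Jensen→Task T4 (42 min), Novak→Task T2 (20 min), Farahani→Task T6 (53 min), Watson→Task T7 (55 min) — total 42+20+53+55 = 170 min.
Column-greedy (each task in turn goes to its cheapest remaining worker) gives 171 min, worse by 1.
Next-best assignment: Jensen→Task T4, Novak→Task T2, Farahani→Task T7, Watson→Task T6 = 171 min.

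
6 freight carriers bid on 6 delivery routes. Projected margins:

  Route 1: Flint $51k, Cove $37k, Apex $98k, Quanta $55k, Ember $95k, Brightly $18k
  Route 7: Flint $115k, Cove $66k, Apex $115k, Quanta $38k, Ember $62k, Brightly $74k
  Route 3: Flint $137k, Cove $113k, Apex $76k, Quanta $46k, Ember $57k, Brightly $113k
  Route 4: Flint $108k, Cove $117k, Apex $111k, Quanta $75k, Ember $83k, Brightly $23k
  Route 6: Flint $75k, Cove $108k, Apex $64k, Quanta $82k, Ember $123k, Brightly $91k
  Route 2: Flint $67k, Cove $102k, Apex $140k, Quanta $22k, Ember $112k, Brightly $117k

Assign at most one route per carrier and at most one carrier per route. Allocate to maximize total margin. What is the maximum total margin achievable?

Max total: $664k

Optimal: Flint→Route 3 ($137k), Cove→Route 4 ($117k), Apex→Route 7 ($115k), Quanta→Route 1 ($55k), Ember→Route 6 ($123k), Brightly→Route 2 ($117k) — total 137+117+115+55+123+117 = $664k.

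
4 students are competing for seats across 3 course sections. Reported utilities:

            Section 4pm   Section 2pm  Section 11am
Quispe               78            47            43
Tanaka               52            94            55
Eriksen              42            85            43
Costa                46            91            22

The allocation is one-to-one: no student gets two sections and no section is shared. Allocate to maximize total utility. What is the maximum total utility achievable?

Maximum total: 224 points

Optimal: Quispe→Section 4pm (78 points), Costa→Section 2pm (91 points), Tanaka→Section 11am (55 points) — total 78+91+55 = 224 points.
Max-entry greedy (repeatedly take the single best remaining cell) gives 215 points, worse by 9.
Next-best assignment: Quispe→Section 4pm, Eriksen→Section 2pm, Tanaka→Section 11am = 218 points.
Every other assignment is strictly worse.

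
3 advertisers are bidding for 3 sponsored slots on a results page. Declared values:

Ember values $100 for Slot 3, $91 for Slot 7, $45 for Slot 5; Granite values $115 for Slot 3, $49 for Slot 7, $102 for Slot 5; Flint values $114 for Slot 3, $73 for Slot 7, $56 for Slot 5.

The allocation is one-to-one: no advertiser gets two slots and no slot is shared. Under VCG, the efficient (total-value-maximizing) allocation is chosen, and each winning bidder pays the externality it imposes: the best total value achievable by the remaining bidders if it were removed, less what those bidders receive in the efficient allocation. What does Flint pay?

Efficient allocation: Ember→Slot 7 ($91), Granite→Slot 5 ($102), Flint→Slot 3 ($114); total welfare W = $307.
Flint receives Slot 3 at value $114, so the others get W − 114 = $193.
Without Flint: best allocation of the remaining 2 bidders over all 3 slots is Ember→Slot 7 ($91), Granite→Slot 3 ($115), total $206.
VCG payment = (others' best without Flint) − (others' welfare with Flint) = 206 − 193 = $13.

Flint pays $13.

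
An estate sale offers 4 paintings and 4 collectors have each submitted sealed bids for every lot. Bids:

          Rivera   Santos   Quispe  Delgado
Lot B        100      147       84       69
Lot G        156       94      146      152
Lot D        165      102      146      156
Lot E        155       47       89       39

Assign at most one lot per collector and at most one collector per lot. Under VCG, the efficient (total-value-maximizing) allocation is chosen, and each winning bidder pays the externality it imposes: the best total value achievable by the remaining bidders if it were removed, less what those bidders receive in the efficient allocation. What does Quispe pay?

Efficient allocation: Rivera→Lot E ($155), Santos→Lot B ($147), Quispe→Lot G ($146), Delgado→Lot D ($156); total welfare W = $604.
Quispe receives Lot G at value $146, so the others get W − 146 = $458.
Without Quispe: best allocation of the remaining 3 bidders over all 4 lots is Rivera→Lot D ($165), Santos→Lot B ($147), Delgado→Lot G ($152), total $464.
VCG payment = (others' best without Quispe) − (others' welfare with Quispe) = 464 − 458 = $6.

Quispe pays $6.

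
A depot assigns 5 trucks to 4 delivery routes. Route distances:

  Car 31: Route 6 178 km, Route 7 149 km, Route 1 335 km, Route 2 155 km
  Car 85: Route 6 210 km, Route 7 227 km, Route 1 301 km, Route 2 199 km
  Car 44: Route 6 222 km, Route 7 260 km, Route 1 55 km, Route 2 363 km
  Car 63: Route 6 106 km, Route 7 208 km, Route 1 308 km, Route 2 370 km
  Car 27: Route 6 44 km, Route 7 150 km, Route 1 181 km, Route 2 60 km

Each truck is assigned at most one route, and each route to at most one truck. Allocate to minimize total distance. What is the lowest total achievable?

This is a one-to-one assignment (minimum-cost bipartite matching).
Optimal: Car 63→Route 6 (106 km), Car 31→Route 7 (149 km), Car 44→Route 1 (55 km), Car 27→Route 2 (60 km) — total 106+149+55+60 = 370 km.
Min-entry greedy (repeatedly take the single cheapest remaining cell) gives 447 km, worse by 77.
Next-best assignment: Car 27→Route 6, Car 31→Route 7, Car 44→Route 1, Car 85→Route 2 = 447 km.
No other one-to-one assignment undercuts 370 km.

Minimum total: 370 km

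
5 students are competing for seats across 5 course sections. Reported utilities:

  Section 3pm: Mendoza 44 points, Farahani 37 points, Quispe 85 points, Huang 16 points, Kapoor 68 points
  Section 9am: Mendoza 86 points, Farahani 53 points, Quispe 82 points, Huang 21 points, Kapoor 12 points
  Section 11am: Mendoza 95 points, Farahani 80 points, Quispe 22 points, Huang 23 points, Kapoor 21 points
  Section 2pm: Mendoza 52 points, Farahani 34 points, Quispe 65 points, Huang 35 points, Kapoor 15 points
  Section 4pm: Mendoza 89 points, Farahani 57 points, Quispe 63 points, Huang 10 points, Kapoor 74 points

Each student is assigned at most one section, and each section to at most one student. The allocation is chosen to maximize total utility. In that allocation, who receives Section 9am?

Optimal: Mendoza→Section 9am (86 points), Farahani→Section 11am (80 points), Quispe→Section 3pm (85 points), Huang→Section 2pm (35 points), Kapoor→Section 4pm (74 points) — total 86+80+85+35+74 = 360 points.
Max-entry greedy (repeatedly take the single best remaining cell) gives 342 points, worse by 18.
Every other assignment is strictly worse.
Mendoza's own top section is Section 11am (95 points), but forcing Mendoza→Section 11am and reassigning the rest optimally gives only 342 points — worse by 18.

Mendoza receives Section 9am.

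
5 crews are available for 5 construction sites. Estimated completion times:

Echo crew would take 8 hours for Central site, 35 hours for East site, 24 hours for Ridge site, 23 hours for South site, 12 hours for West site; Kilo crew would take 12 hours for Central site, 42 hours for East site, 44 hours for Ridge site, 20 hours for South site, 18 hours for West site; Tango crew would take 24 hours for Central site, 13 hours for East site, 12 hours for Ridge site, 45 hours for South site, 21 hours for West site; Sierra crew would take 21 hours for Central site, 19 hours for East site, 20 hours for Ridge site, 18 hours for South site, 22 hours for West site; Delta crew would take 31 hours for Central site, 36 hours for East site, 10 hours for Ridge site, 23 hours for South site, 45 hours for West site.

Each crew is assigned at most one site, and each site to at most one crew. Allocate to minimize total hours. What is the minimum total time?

Treat this as an assignment problem: match each crew to one site.
Optimal: Echo crew→West site (12 hours), Kilo crew→Central site (12 hours), Tango crew→East site (13 hours), Sierra crew→South site (18 hours), Delta crew→Ridge site (10 hours) — total 12+12+13+18+10 = 65 hours.
Column-greedy (each site in turn goes to its cheapest remaining crew) gives 67 hours, worse by 2.

Minimum total: 65 hours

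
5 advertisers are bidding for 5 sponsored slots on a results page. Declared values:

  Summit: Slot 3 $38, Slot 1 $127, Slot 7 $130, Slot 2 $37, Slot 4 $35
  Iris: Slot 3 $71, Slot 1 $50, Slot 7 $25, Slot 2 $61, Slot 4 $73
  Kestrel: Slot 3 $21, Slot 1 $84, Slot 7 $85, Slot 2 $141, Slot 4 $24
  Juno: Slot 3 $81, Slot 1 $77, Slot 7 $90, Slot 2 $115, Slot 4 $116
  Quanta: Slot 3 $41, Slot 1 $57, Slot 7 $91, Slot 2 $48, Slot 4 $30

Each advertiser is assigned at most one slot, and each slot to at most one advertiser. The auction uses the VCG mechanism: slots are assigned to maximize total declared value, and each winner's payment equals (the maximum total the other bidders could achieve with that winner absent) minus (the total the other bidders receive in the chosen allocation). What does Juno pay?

Efficient allocation: Summit→Slot 1 ($127), Iris→Slot 3 ($71), Kestrel→Slot 2 ($141), Juno→Slot 4 ($116), Quanta→Slot 7 ($91); total welfare W = $546.
Juno receives Slot 4 at value $116, so the others get W − 116 = $430.
Without Juno: best allocation of the remaining 4 bidders over all 5 slots is Summit→Slot 1 ($127), Iris→Slot 4 ($73), Kestrel→Slot 2 ($141), Quanta→Slot 7 ($91), total $432.
VCG payment = (others' best without Juno) − (others' welfare with Juno) = 432 − 430 = $2.

Juno pays $2.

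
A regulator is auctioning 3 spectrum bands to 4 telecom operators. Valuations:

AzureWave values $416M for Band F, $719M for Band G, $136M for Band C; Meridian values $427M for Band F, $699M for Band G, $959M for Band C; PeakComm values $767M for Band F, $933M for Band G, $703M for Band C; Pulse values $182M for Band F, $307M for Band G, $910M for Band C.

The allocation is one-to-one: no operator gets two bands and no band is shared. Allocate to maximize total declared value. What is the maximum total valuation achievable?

Optimal: PeakComm→Band F ($767M), AzureWave→Band G ($719M), Meridian→Band C ($959M) — total 767+719+959 = $2445M.
Max-entry greedy (repeatedly take the single best remaining cell) gives $2308M, worse by 137.
Next-best assignment: PeakComm→Band F, AzureWave→Band G, Pulse→Band C = $2396M.
Swapping PeakComm↔Meridian (PeakComm→Band C $703M, Meridian→Band F $427M) loses 596.

Maximum total: $2445M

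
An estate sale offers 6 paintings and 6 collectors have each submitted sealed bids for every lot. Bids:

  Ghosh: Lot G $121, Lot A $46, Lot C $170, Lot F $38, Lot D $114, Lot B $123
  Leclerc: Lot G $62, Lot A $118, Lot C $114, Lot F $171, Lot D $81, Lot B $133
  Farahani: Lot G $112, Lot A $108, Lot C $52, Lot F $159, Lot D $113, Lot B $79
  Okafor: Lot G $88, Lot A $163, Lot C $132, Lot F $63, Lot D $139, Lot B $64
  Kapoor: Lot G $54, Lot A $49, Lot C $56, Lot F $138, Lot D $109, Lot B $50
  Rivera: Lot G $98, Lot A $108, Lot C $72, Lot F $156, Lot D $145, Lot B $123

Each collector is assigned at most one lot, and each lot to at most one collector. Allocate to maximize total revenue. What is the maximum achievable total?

Max total: $861

Optimal: Ghosh→Lot C ($170), Leclerc→Lot B ($133), Farahani→Lot G ($112), Okafor→Lot A ($163), Kapoor→Lot F ($138), Rivera→Lot D ($145) — total 170+133+112+163+138+145 = $861.
Row-greedy (each collector in turn takes its best remaining lot) gives $794, worse by 67.
Next-best assignment: Ghosh→Lot C, Leclerc→Lot F, Farahani→Lot G, Okafor→Lot A, Kapoor→Lot D, Rivera→Lot B = $848.
Checked against all permutations: $861 is optimal.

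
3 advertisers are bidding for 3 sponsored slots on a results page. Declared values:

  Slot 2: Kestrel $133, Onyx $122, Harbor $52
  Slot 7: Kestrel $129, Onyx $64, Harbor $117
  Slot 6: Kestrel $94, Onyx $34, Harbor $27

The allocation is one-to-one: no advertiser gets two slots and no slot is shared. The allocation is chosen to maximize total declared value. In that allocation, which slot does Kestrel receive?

Kestrel receives Slot 6.

Optimal: Kestrel→Slot 6 ($94), Onyx→Slot 2 ($122), Harbor→Slot 7 ($117) — total 94+122+117 = $333.
Max-entry greedy (repeatedly take the single best remaining cell) gives $284, worse by 49.
Kestrel's own top slot is Slot 2 ($133), but forcing Kestrel→Slot 2 and reassigning the rest optimally gives only $284 — worse by 49.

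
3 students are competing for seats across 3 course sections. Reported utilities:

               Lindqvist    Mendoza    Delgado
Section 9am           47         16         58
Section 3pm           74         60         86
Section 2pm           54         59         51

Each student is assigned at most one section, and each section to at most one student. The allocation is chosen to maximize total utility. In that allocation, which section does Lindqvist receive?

Lindqvist receives Section 9am.

Optimal: Lindqvist→Section 9am (47 points), Mendoza→Section 2pm (59 points), Delgado→Section 3pm (86 points) — total 47+59+86 = 192 points.
Row-greedy (each student in turn takes its best remaining section) gives 191 points, worse by 1.
Lindqvist's own top section is Section 3pm (74 points), but forcing Lindqvist→Section 3pm and reassigning the rest optimally gives only 191 points — worse by 1.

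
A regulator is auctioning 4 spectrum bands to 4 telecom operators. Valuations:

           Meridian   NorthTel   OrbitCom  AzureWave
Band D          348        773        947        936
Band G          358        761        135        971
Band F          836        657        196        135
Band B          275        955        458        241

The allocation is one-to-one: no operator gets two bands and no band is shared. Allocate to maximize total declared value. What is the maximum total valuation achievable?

Maximum total: $3709M

Optimal: Meridian→Band F ($836M), NorthTel→Band B ($955M), OrbitCom→Band D ($947M), AzureWave→Band G ($971M) — total 836+955+947+971 = $3709M.
Next-best assignment: Meridian→Band F, NorthTel→Band D, OrbitCom→Band B, AzureWave→Band G = $3038M.
Swapping Meridian↔NorthTel (Meridian→Band B $275M, NorthTel→Band F $657M) loses 859.
No other one-to-one assignment exceeds $3709M.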